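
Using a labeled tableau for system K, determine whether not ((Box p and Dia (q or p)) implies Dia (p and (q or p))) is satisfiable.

1. not ((Box p and Dia (q or p)) implies Dia (p and (q or p))), u
2. Box p and Dia (q or p), u
3. not Dia (p and (q or p)), u
4. Box p, u
5. Dia (q or p), u
6. q or p, v
7. not (p and (q or p)), v
8. p, v
9. not (q or p), v
10. not q, v
11. not p, v
Accessibility: uRv
Branch closes: p and not p both at v.
(One branch shown.) All branches close.

No, unsatisfiable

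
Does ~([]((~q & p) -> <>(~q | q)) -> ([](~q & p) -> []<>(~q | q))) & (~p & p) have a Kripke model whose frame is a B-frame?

1. ~([]((~q & p) -> <>(~q | q)) -> ([](~q & p) -> []<>(~q | q))) & (~p & p), u
2. ~([]((~q & p) -> <>(~q | q)) -> ([](~q & p) -> []<>(~q | q))), u
3. ~p & p, u
4. []((~q & p) -> <>(~q | q)), u
5. ~([](~q & p) -> []<>(~q | q)), u
6. ~p, u
7. p, u
Accessibility: uRu
Branch closes: p and ~p both at u.
(One branch shown.) All branches close.

No, unsatisfiable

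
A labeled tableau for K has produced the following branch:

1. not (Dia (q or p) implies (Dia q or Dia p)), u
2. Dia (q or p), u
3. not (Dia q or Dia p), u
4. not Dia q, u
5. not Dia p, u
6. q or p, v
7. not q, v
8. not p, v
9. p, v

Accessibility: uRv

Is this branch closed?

Both p and not p appear at v.

Yes, closed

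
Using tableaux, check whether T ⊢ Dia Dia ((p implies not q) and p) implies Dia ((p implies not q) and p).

Not valid

Tableau for the negation not (Dia Dia ((p implies not q) and p) implies Dia ((p implies not q) and p)):
1. not (Dia Dia ((p implies not q) and p) implies Dia ((p implies not q) and p)), 0
2. Dia Dia ((p implies not q) and p), 0
3. not Dia ((p implies not q) and p), 0
4. not ((p implies not q) and p), 0
5. not p, 0
6. Dia ((p implies not q) and p), 1
7. not ((p implies not q) and p), 1
8. not p, 1
9. (p implies not q) and p, 2
10. p implies not q, 2
11. p, 2
12. not q, 2
Accessibility: 0R0, 0R1, 1R1, 1R2, 2R2
The negation has an open branch (countermodel exists).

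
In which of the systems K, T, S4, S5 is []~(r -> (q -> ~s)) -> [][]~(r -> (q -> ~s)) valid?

T-tableau for the negation ~([]~(r -> (q -> ~s)) -> [][]~(r -> (q -> ~s))):
1. ~([]~(r -> (q -> ~s)) -> [][]~(r -> (q -> ~s))), 0
2. []~(r -> (q -> ~s)), 0
3. ~[][]~(r -> (q -> ~s)), 0
4. ~(r -> (q -> ~s)), 0
5. r, 0
6. ~(q -> ~s), 0
7. q, 0
8. s, 0
9. ~[]~(r -> (q -> ~s)), 1
10. ~(r -> (q -> ~s)), 1
11. r, 1
12. ~(q -> ~s), 1
13. q, 1
14. s, 1
15. r -> (q -> ~s), 2
16. q -> ~s, 2
17. ~s, 2
Accessibility: 0R0, 0R1, 1R1, 1R2, 2R2
Complete open branch: countermodel on a T-frame, so not valid in T, nor in K (the same frame is also a K-frame).
S4-tableau for the negation ~([]~(r -> (q -> ~s)) -> [][]~(r -> (q -> ~s))):
1. ~([]~(r -> (q -> ~s)) -> [][]~(r -> (q -> ~s))), 0
2. []~(r -> (q -> ~s)), 0
3. ~[][]~(r -> (q -> ~s)), 0
4. ~(r -> (q -> ~s)), 0
5. r, 0
6. ~(q -> ~s), 0
7. q, 0
8. s, 0
9. ~[]~(r -> (q -> ~s)), 1
10. ~(r -> (q -> ~s)), 1
11. r, 1
12. ~(q -> ~s), 1
13. q, 1
14. s, 1
15. r -> (q -> ~s), 2
16. ~(r -> (q -> ~s)), 2
17. r, 2
18. ~(q -> ~s), 2
19. q, 2
20. s, 2
21. q -> ~s, 2
22. ~s, 2
Accessibility: 0R0, 0R1, 0R2, 1R1, 1R2, 2R2
Branch closes: s and ~s both at 2.
Every branch closes (one shown): valid in S4, hence also in S5 (every theorem of S4 is a theorem of S5).

S4, S5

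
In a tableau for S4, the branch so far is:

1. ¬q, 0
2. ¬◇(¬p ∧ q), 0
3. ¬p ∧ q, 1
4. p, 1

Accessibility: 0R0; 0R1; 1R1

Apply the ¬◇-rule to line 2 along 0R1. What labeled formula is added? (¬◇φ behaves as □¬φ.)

¬◇φ behaves as □¬φ: propagate the negated body to each accessible world.

¬(¬p ∧ q), 1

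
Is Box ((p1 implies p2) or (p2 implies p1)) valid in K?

Tableau for the negation not Box ((p1 implies p2) or (p2 implies p1)):
1. not Box ((p1 implies p2) or (p2 implies p1)), 0
2. not ((p1 implies p2) or (p2 implies p1)), 1
3. not (p1 implies p2), 1
4. not (p2 implies p1), 1
5. p1, 1
6. not p2, 1
7. p2, 1
8. not p1, 1
Accessibility: 0R1
Branch closes: p2 and not p2 both at 1.
Every branch of the negation's tableau closes; the branch above is one of them.

Yes, valid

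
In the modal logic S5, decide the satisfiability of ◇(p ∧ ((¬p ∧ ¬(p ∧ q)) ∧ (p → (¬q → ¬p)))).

Unsatisfiable

1. ◇(p ∧ ((¬p ∧ ¬(p ∧ q)) ∧ (p → (¬q → ¬p)))), 0
2. p ∧ ((¬p ∧ ¬(p ∧ q)) ∧ (p → (¬q → ¬p))), 1
3. p, 1
4. (¬p ∧ ¬(p ∧ q)) ∧ (p → (¬q → ¬p)), 1
5. ¬p ∧ ¬(p ∧ q), 1
6. p → (¬q → ¬p), 1
7. ¬p, 1
8. ¬(p ∧ q), 1
Accessibility: 0R0, 0R1, 1R0, 1R1
Branch closes: p and ¬p both at 1.
Every branch closes; the branch above is one of them.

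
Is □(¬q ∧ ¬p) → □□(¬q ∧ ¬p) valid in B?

Tableau for the negation ¬(□(¬q ∧ ¬p) → □□(¬q ∧ ¬p)):
1. ¬(□(¬q ∧ ¬p) → □□(¬q ∧ ¬p)), 0
2. □(¬q ∧ ¬p), 0
3. ¬□□(¬q ∧ ¬p), 0
4. ¬q ∧ ¬p, 0
5. ¬q, 0
6. ¬p, 0
7. ¬□(¬q ∧ ¬p), 1
8. ¬q ∧ ¬p, 1
9. ¬q, 1
10. ¬p, 1
11. ¬(¬q ∧ ¬p), 2
12. p, 2
Accessibility: 0R0, 0R1, 1R0, 1R1, 1R2, 2R1, 2R2
The negation has an open branch (countermodel exists).

Not valid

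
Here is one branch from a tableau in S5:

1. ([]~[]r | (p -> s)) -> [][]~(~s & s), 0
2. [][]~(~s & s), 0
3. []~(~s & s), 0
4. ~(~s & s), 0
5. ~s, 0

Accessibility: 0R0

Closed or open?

No world carries both an atom and its negation.

Not closed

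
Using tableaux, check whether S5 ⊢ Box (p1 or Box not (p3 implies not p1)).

Tableau for the negation not Box (p1 or Box not (p3 implies not p1)):
1. not Box (p1 or Box not (p3 implies not p1)), u
2. not (p1 or Box not (p3 implies not p1)), v
3. not p1, v
4. not Box not (p3 implies not p1), v
5. p3 implies not p1, w
6. not p1, w
Accessibility: uRu, uRv, uRw, vRu, vRv, vRw, wRu, wRv, wRw
The negation has an open branch (countermodel exists).

Not valid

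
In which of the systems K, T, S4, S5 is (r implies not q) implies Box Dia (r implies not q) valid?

S4-tableau for the negation not ((r implies not q) implies Box Dia (r implies not q)):
1. not ((r implies not q) implies Box Dia (r implies not q)), w0
2. r implies not q, w0
3. not Box Dia (r implies not q), w0
4. not q, w0
5. not Dia (r implies not q), w1
6. not (r implies not q), w1
7. r, w1
8. q, w1
Accessibility: w0Rw0, w0Rw1, w1Rw1
Complete open branch: countermodel on an S4-frame, so not valid in S4, nor in K, T (the same frame is also a K-frame and a T-frame).
S5-tableau for the negation not ((r implies not q) implies Box Dia (r implies not q)):
1. not ((r implies not q) implies Box Dia (r implies not q)), w0
2. r implies not q, w0
3. not Box Dia (r implies not q), w0
4. not q, w0
5. not Dia (r implies not q), w1
6. not (r implies not q), w0
7. r, w0
8. q, w0
Accessibility: w0Rw0, w0Rw1, w1Rw0, w1Rw1
Branch closes: q and not q both at w0.
Every branch closes (one shown): valid in S5.

S5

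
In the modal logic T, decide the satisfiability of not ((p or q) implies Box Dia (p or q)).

Yes, satisfiable

1. not ((p or q) implies Box Dia (p or q)), u
2. p or q, u
3. not Box Dia (p or q), u
4. q, u
5. not Dia (p or q), v
6. not (p or q), v
7. not p, v
8. not q, v
Accessibility: uRu, uRv, vRv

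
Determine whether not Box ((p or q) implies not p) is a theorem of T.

No, not valid

Tableau for the negation Box ((p or q) implies not p):
1. Box ((p or q) implies not p), 0
2. (p or q) implies not p, 0
3. not p, 0
Accessibility: 0R0
The negation has an open branch (countermodel exists).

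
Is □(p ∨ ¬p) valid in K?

Tableau for the negation ¬□(p ∨ ¬p):
1. ¬□(p ∨ ¬p), w0
2. ¬(p ∨ ¬p), w1
3. ¬p, w1
4. p, w1
Accessibility: w0Rw1
Branch closes: p and ¬p both at w1.
All branches of the negation close; one closing branch shown above.

Yes, valid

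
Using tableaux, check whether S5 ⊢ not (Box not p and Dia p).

Tableau for the negation Box not p and Dia p:
1. Box not p and Dia p, w0
2. Box not p, w0
3. Dia p, w0
4. not p, w0
5. p, w1
6. not p, w1
Accessibility: w0Rw0, w0Rw1, w1Rw0, w1Rw1
Branch closes: p and not p both at w1.
All branches of the negation close; one closing branch shown above.

Valid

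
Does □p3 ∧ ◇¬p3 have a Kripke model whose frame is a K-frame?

Unsatisfiable

1. □p3 ∧ ◇¬p3, w0
2. □p3, w0   [∧-rule on 1]
3. ◇¬p3, w0   [∧-rule on 1]
4. ¬p3, w1   [◇-rule on 3: fresh world w1, w0Rw1]
5. p3, w1   [□-rule on 2 via w0Rw1]
Accessibility: w0Rw1
Branch closes: p3 and ¬p3 both at w1.
All branches of the tableau close; one closing branch shown above.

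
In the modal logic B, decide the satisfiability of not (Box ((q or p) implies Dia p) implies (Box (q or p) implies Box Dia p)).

Unsatisfiable

1. not (Box ((q or p) implies Dia p) implies (Box (q or p) implies Box Dia p)), w0
2. Box ((q or p) implies Dia p), w0
3. not (Box (q or p) implies Box Dia p), w0
4. Box (q or p), w0
5. not Box Dia p, w0
6. (q or p) implies Dia p, w0
7. q or p, w0
8. Dia p, w0
9. q, w0
10. not Dia p, w1
11. (q or p) implies Dia p, w1
12. q or p, w1
13. not p, w0
14. not p, w1
15. Dia p, w1
16. q, w1
17. p, w2
18. (q or p) implies Dia p, w2
19. q or p, w2
20. Dia p, w2
21. p, w3
22. not p, w3
Accessibility: w0Rw0, w0Rw1, w0Rw2, w1Rw0, w1Rw1, w1Rw3, w2Rw0, w2Rw2, w3Rw1, w3Rw3
Branch closes: p and not p both at w3.
(One branch shown.) All branches close.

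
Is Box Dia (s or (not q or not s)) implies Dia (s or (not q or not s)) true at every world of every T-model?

Tableau for the negation not (Box Dia (s or (not q or not s)) implies Dia (s or (not q or not s))):
1. not (Box Dia (s or (not q or not s)) implies Dia (s or (not q or not s))), u
2. Box Dia (s or (not q or not s)), u
3. not Dia (s or (not q or not s)), u
4. Dia (s or (not q or not s)), u
5. not (s or (not q or not s)), u
6. not s, u
7. not (not q or not s), u
8. q, u
9. s, u
Accessibility: uRu
Branch closes: s and not s both at u.
All branches of the negation close; one closing branch shown above.

Valid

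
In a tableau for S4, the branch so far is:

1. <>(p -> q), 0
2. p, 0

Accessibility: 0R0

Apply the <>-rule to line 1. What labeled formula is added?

a fresh world 1 with 0R1, and p -> q at 1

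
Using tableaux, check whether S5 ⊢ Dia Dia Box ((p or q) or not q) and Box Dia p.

Tableau for the negation not (Dia Dia Box ((p or q) or not q) and Box Dia p):
1. not (Dia Dia Box ((p or q) or not q) and Box Dia p), w0
2. not Box Dia p, w0
3. not Dia p, w1
4. not p, w0
5. not p, w1
Accessibility: w0Rw0, w0Rw1, w1Rw0, w1Rw1
The negation has an open branch (countermodel exists).

Not valid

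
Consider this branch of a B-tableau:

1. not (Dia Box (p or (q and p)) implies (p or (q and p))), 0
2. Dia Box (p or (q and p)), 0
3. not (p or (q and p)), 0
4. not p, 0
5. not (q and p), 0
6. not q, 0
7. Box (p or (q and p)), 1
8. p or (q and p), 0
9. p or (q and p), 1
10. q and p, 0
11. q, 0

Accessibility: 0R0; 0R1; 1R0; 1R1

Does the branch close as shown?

Both q and not q appear at 0.

Closed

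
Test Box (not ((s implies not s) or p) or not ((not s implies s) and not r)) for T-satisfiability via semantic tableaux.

Yes, satisfiable

1. Box (not ((s implies not s) or p) or not ((not s implies s) and not r)), u
2. not ((s implies not s) or p) or not ((not s implies s) and not r), u
3. not ((not s implies s) and not r), u
4. r, u
Accessibility: uRu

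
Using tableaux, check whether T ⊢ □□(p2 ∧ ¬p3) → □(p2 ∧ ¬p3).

Tableau for the negation ¬(□□(p2 ∧ ¬p3) → □(p2 ∧ ¬p3)):
1. ¬(□□(p2 ∧ ¬p3) → □(p2 ∧ ¬p3)), u
2. □□(p2 ∧ ¬p3), u
3. ¬□(p2 ∧ ¬p3), u
4. □(p2 ∧ ¬p3), u
5. p2 ∧ ¬p3, u
6. p2, u
7. ¬p3, u
8. ¬(p2 ∧ ¬p3), v
9. □(p2 ∧ ¬p3), v
10. p2 ∧ ¬p3, v
11. p2, v
12. ¬p3, v
13. p3, v
Accessibility: uRu, uRv, vRv
Branch closes: p3 and ¬p3 both at v.
All branches of the negation close; one closing branch shown above.

Yes, valid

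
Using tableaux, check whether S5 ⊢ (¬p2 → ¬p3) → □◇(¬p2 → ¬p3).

Tableau for the negation ¬((¬p2 → ¬p3) → □◇(¬p2 → ¬p3)):
1. ¬((¬p2 → ¬p3) → □◇(¬p2 → ¬p3)), w0
2. ¬p2 → ¬p3, w0
3. ¬□◇(¬p2 → ¬p3), w0
4. ¬p3, w0
5. ¬◇(¬p2 → ¬p3), w1
6. ¬(¬p2 → ¬p3), w0
7. ¬p2, w0
8. p3, w0
Accessibility: w0Rw0, w0Rw1, w1Rw0, w1Rw1
Branch closes: p3 and ¬p3 both at w0.
All branches of the negation close; one closing branch shown above.

Valid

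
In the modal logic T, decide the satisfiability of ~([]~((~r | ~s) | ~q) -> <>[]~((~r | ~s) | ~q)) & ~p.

Unsatisfiable

1. ~([]~((~r | ~s) | ~q) -> <>[]~((~r | ~s) | ~q)) & ~p, w0
2. ~([]~((~r | ~s) | ~q) -> <>[]~((~r | ~s) | ~q)), w0
3. ~p, w0
4. []~((~r | ~s) | ~q), w0
5. ~<>[]~((~r | ~s) | ~q), w0
6. ~((~r | ~s) | ~q), w0
7. ~(~r | ~s), w0
8. q, w0
9. r, w0
10. s, w0
11. ~[]~((~r | ~s) | ~q), w0
12. (~r | ~s) | ~q, w1
13. ~((~r | ~s) | ~q), w1
14. ~(~r | ~s), w1
15. q, w1
16. r, w1
17. s, w1
18. ~[]~((~r | ~s) | ~q), w1
19. ~r | ~s, w1
20. ~s, w1
Accessibility: w0Rw0, w0Rw1, w1Rw1
Branch closes: s and ~s both at w1.
Every branch closes; the branch above is one of them.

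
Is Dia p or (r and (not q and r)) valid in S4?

Tableau for the negation not (Dia p or (r and (not q and r))):
1. not (Dia p or (r and (not q and r))), u
2. not Dia p, u   [neg-or-rule on 1]
3. not (r and (not q and r)), u   [neg-or-rule on 1]
4. not p, u   [neg-Dia-rule on 2 via uRu]
5. not (not q and r), u   [neg-and-rule on 3 (branches; this branch)]
6. not r, u   [neg-and-rule on 5 (branches; this branch)]
Accessibility: uRu
The negation has an open branch (countermodel exists).

No, not valid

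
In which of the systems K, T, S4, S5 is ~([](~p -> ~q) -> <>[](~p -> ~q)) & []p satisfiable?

K-tableau for the formula:
1. ~([](~p -> ~q) -> <>[](~p -> ~q)) & []p, 0
2. ~([](~p -> ~q) -> <>[](~p -> ~q)), 0
3. []p, 0
4. [](~p -> ~q), 0
5. ~<>[](~p -> ~q), 0
Complete open branch: satisfiable in K.
T-tableau for the formula:
1. ~([](~p -> ~q) -> <>[](~p -> ~q)) & []p, 0
2. ~([](~p -> ~q) -> <>[](~p -> ~q)), 0
3. []p, 0
4. [](~p -> ~q), 0
5. ~<>[](~p -> ~q), 0
6. p, 0
7. ~p -> ~q, 0
8. ~[](~p -> ~q), 0
9. ~q, 0
10. ~(~p -> ~q), 1
11. ~p, 1
12. q, 1
13. p, 1
Accessibility: 0R0, 0R1, 1R1
Branch closes: p and ~p both at 1.
Every branch closes (one shown): unsatisfiable in T, hence also in S4, S5 (every S4/S5-frame is a T-frame).

K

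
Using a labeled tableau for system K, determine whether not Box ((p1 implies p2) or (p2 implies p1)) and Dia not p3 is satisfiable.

1. not Box ((p1 implies p2) or (p2 implies p1)) and Dia not p3, 0
2. not Box ((p1 implies p2) or (p2 implies p1)), 0   [and-rule on 1]
3. Dia not p3, 0   [and-rule on 1]
4. not ((p1 implies p2) or (p2 implies p1)), 1   [neg-Box-rule on 2: fresh world 1, 0R1]
5. not (p1 implies p2), 1   [neg-or-rule on 4]
6. not (p2 implies p1), 1   [neg-or-rule on 4]
7. p1, 1   [neg-implies-rule on 5]
8. not p2, 1   [neg-implies-rule on 5]
9. p2, 1   [neg-implies-rule on 6]
10. not p1, 1   [neg-implies-rule on 6]
Accessibility: 0R1
Branch closes: p2 and not p2 both at 1.
(One branch shown.) All branches close.

Unsatisfiable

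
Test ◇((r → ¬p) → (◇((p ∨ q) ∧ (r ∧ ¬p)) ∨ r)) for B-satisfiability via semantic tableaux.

Satisfiable (open branch found)

1. ◇((r → ¬p) → (◇((p ∨ q) ∧ (r ∧ ¬p)) ∨ r)), w0
2. (r → ¬p) → (◇((p ∨ q) ∧ (r ∧ ¬p)) ∨ r), w1
3. ◇((p ∨ q) ∧ (r ∧ ¬p)) ∨ r, w1
4. r, w1
Accessibility: w0Rw0, w0Rw1, w1Rw0, w1Rw1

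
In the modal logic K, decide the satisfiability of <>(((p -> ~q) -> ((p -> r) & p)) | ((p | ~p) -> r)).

Satisfiable (open branch found)

1. <>(((p -> ~q) -> ((p -> r) & p)) | ((p | ~p) -> r)), u
2. ((p -> ~q) -> ((p -> r) & p)) | ((p | ~p) -> r), v
3. (p | ~p) -> r, v
4. r, v
Accessibility: uRv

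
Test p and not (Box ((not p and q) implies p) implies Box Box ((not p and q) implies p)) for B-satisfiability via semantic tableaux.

1. p and not (Box ((not p and q) implies p) implies Box Box ((not p and q) implies p)), u
2. p, u
3. not (Box ((not p and q) implies p) implies Box Box ((not p and q) implies p)), u
4. Box ((not p and q) implies p), u
5. not Box Box ((not p and q) implies p), u
6. (not p and q) implies p, u
7. not Box ((not p and q) implies p), v
8. (not p and q) implies p, v
9. p, v
10. not ((not p and q) implies p), w
11. not p and q, w
12. not p, w
13. q, w
Accessibility: uRu, uRv, vRu, vRv, vRw, wRv, wRw

Satisfiable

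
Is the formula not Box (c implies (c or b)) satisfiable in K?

1. not Box (c implies (c or b)), 0
2. not (c implies (c or b)), 1
3. c, 1
4. not (c or b), 1
5. not c, 1
6. not b, 1
Accessibility: 0R1
Branch closes: c and not c both at 1.
All branches of the tableau close; one closing branch shown above.

Unsatisfiable (every branch closes)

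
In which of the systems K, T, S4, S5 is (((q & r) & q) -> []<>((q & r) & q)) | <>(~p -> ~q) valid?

S4-tableau for the negation ~((((q & r) & q) -> []<>((q & r) & q)) | <>(~p -> ~q)):
1. ~((((q & r) & q) -> []<>((q & r) & q)) | <>(~p -> ~q)), u
2. ~(((q & r) & q) -> []<>((q & r) & q)), u
3. ~<>(~p -> ~q), u
4. (q & r) & q, u
5. ~[]<>((q & r) & q), u
6. q & r, u
7. q, u
8. r, u
9. ~(~p -> ~q), u
10. ~p, u
11. ~<>((q & r) & q), v
12. ~(~p -> ~q), v
13. ~p, v
14. q, v
15. ~((q & r) & q), v
16. ~(q & r), v
17. ~r, v
Accessibility: uRu, uRv, vRv
Complete open branch: countermodel on an S4-frame, so not valid in S4, nor in K, T (the same frame is also a K-frame and a T-frame).
S5-tableau for the negation ~((((q & r) & q) -> []<>((q & r) & q)) | <>(~p -> ~q)):
1. ~((((q & r) & q) -> []<>((q & r) & q)) | <>(~p -> ~q)), u
2. ~(((q & r) & q) -> []<>((q & r) & q)), u
3. ~<>(~p -> ~q), u
4. (q & r) & q, u
5. ~[]<>((q & r) & q), u
6. q & r, u
7. q, u
8. r, u
9. ~(~p -> ~q), u
10. ~p, u
11. ~<>((q & r) & q), v
12. ~(~p -> ~q), v
13. ~p, v
14. q, v
15. ~((q & r) & q), u
16. ~((q & r) & q), v
17. ~(q & r), u
18. ~(q & r), v
19. ~r, u
Accessibility: uRu, uRv, vRu, vRv
Branch closes: r and ~r both at u.
Every branch closes (one shown): valid in S5.

S5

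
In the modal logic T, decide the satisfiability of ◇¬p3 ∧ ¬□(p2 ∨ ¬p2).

Unsatisfiable (every branch closes)

1. ◇¬p3 ∧ ¬□(p2 ∨ ¬p2), u
2. ◇¬p3, u
3. ¬□(p2 ∨ ¬p2), u
4. ¬p3, v
5. ¬(p2 ∨ ¬p2), w
6. ¬p2, w
7. p2, w
Accessibility: uRu, uRv, uRw, vRv, wRw
Branch closes: p2 and ¬p2 both at w.
All branches of the tableau close; one closing branch shown above.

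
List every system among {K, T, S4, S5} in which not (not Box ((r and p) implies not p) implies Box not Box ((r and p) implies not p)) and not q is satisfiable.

K, T, S4

S5-tableau for the formula:
1. not (not Box ((r and p) implies not p) implies Box not Box ((r and p) implies not p)) and not q, 0
2. not (not Box ((r and p) implies not p) implies Box not Box ((r and p) implies not p)), 0
3. not q, 0
4. not Box ((r and p) implies not p), 0
5. not Box not Box ((r and p) implies not p), 0
6. not ((r and p) implies not p), 1
7. r and p, 1
8. p, 1
9. r, 1
10. Box ((r and p) implies not p), 2
11. (r and p) implies not p, 0
12. (r and p) implies not p, 1
13. (r and p) implies not p, 2
14. not (r and p), 0
15. not (r and p), 1
16. not p, 2
17. not p, 0
18. not p, 1
Accessibility: 0R0, 0R1, 0R2, 1R0, 1R1, 1R2, 2R0, 2R1, 2R2
Branch closes: p and not p both at 1.
Every branch closes (one shown): unsatisfiable in S5.
S4-tableau for the formula:
1. not (not Box ((r and p) implies not p) implies Box not Box ((r and p) implies not p)) and not q, 0
2. not (not Box ((r and p) implies not p) implies Box not Box ((r and p) implies not p)), 0
3. not q, 0
4. not Box ((r and p) implies not p), 0
5. not Box not Box ((r and p) implies not p), 0
6. not ((r and p) implies not p), 1
7. r and p, 1
8. p, 1
9. r, 1
10. Box ((r and p) implies not p), 2
11. (r and p) implies not p, 2
12. not p, 2
Accessibility: 0R0, 0R1, 0R2, 1R1, 2R2
Complete open branch: satisfiable in S4, hence also in K, T (this S4-model is also a K-model and a T-model).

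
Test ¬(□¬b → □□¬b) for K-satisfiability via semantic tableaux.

Satisfiable

1. ¬(□¬b → □□¬b), 0
2. □¬b, 0
3. ¬□□¬b, 0
4. ¬□¬b, 1
5. ¬b, 1
6. b, 2
Accessibility: 0R1, 1R2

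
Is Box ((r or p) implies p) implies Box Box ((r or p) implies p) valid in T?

Tableau for the negation not (Box ((r or p) implies p) implies Box Box ((r or p) implies p)):
1. not (Box ((r or p) implies p) implies Box Box ((r or p) implies p)), u
2. Box ((r or p) implies p), u
3. not Box Box ((r or p) implies p), u
4. (r or p) implies p, u
5. p, u
6. not Box ((r or p) implies p), v
7. (r or p) implies p, v
8. p, v
9. not ((r or p) implies p), w
10. r or p, w
11. not p, w
12. r, w
Accessibility: uRu, uRv, vRv, vRw, wRw
The negation has an open branch (countermodel exists).

Invalid (countermodel exists)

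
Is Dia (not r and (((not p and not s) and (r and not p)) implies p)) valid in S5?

Tableau for the negation not Dia (not r and (((not p and not s) and (r and not p)) implies p)):
1. not Dia (not r and (((not p and not s) and (r and not p)) implies p)), 0
2. not (not r and (((not p and not s) and (r and not p)) implies p)), 0
3. not (((not p and not s) and (r and not p)) implies p), 0
4. (not p and not s) and (r and not p), 0
5. not p, 0
6. not p and not s, 0
7. r and not p, 0
8. not s, 0
9. r, 0
Accessibility: 0R0
The negation has an open branch (countermodel exists).

Not valid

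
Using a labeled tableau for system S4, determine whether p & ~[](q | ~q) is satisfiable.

1. p & ~[](q | ~q), w0
2. p, w0   [&-rule on 1]
3. ~[](q | ~q), w0   [&-rule on 1]
4. ~(q | ~q), w1   [~[]-rule on 3: fresh world w1, w0Rw1]
5. ~q, w1   [~|-rule on 4]
6. q, w1   [~|-rule on 4]
Accessibility: w0Rw0, w0Rw1, w1Rw1
Branch closes: q and ~q both at w1.
Every branch closes; the branch above is one of them.

Unsatisfiable (every branch closes)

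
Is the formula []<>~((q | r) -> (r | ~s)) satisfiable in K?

1. []<>~((q | r) -> (r | ~s)), u

Satisfiable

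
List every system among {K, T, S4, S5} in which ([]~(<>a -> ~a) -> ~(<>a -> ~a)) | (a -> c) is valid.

T-tableau for the negation ~(([]~(<>a -> ~a) -> ~(<>a -> ~a)) | (a -> c)):
1. ~(([]~(<>a -> ~a) -> ~(<>a -> ~a)) | (a -> c)), 0
2. ~([]~(<>a -> ~a) -> ~(<>a -> ~a)), 0
3. ~(a -> c), 0
4. []~(<>a -> ~a), 0
5. <>a -> ~a, 0
6. a, 0
7. ~c, 0
8. ~(<>a -> ~a), 0
9. <>a, 0
10. ~<>a, 0
11. ~a, 0
Accessibility: 0R0
Branch closes: a and ~a both at 0.
Every branch closes (one shown): valid in T, hence also in S4, S5 (every theorem of T is a theorem of S4 and S5).
K-tableau for the negation ~(([]~(<>a -> ~a) -> ~(<>a -> ~a)) | (a -> c)):
1. ~(([]~(<>a -> ~a) -> ~(<>a -> ~a)) | (a -> c)), 0
2. ~([]~(<>a -> ~a) -> ~(<>a -> ~a)), 0
3. ~(a -> c), 0
4. []~(<>a -> ~a), 0
5. <>a -> ~a, 0
6. a, 0
7. ~c, 0
8. ~<>a, 0
Complete open branch: countermodel on a K-frame, so not valid in K.

T, S4, S5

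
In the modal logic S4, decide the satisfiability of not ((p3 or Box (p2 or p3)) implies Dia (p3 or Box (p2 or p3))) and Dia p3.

No, unsatisfiable

1. not ((p3 or Box (p2 or p3)) implies Dia (p3 or Box (p2 or p3))) and Dia p3, 0
2. not ((p3 or Box (p2 or p3)) implies Dia (p3 or Box (p2 or p3))), 0
3. Dia p3, 0
4. p3 or Box (p2 or p3), 0
5. not Dia (p3 or Box (p2 or p3)), 0
6. not (p3 or Box (p2 or p3)), 0
7. not p3, 0
8. not Box (p2 or p3), 0
9. Box (p2 or p3), 0
10. p2 or p3, 0
11. p2, 0
12. p3, 1
13. not (p3 or Box (p2 or p3)), 1
14. not p3, 1
15. not Box (p2 or p3), 1
Accessibility: 0R0, 0R1, 1R1
Branch closes: p3 and not p3 both at 1.
All branches of the tableau close; one closing branch shown above.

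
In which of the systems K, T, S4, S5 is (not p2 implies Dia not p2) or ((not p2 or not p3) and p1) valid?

K-tableau for the negation not ((not p2 implies Dia not p2) or ((not p2 or not p3) and p1)):
1. not ((not p2 implies Dia not p2) or ((not p2 or not p3) and p1)), u
2. not (not p2 implies Dia not p2), u   [neg-or-rule on 1]
3. not ((not p2 or not p3) and p1), u   [neg-or-rule on 1]
4. not p2, u   [neg-implies-rule on 2]
5. not Dia not p2, u   [neg-implies-rule on 2]
6. not p1, u   [neg-and-rule on 3 (branches; this branch)]
Complete open branch: countermodel on a K-frame, so not valid in K.
T-tableau for the negation not ((not p2 implies Dia not p2) or ((not p2 or not p3) and p1)):
1. not ((not p2 implies Dia not p2) or ((not p2 or not p3) and p1)), u
2. not (not p2 implies Dia not p2), u   [neg-or-rule on 1]
3. not ((not p2 or not p3) and p1), u   [neg-or-rule on 1]
4. not p2, u   [neg-implies-rule on 2]
5. not Dia not p2, u   [neg-implies-rule on 2]
6. p2, u   [neg-Dia-rule on 5 via uRu]
Accessibility: uRu
Branch closes: p2 and not p2 both at u.
Every branch closes (one shown): valid in T, hence also in S4, S5 (every theorem of T is a theorem of S4 and S5).

T, S4, S5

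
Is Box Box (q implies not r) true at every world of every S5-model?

Invalid (countermodel exists)

Tableau for the negation not Box Box (q implies not r):
1. not Box Box (q implies not r), 0
2. not Box (q implies not r), 1
3. not (q implies not r), 2
4. q, 2
5. r, 2
Accessibility: 0R0, 0R1, 0R2, 1R0, 1R1, 1R2, 2R0, 2R1, 2R2
The negation has an open branch (countermodel exists).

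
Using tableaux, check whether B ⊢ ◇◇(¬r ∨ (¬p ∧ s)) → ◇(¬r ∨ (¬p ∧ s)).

No, not valid

Tableau for the negation ¬(◇◇(¬r ∨ (¬p ∧ s)) → ◇(¬r ∨ (¬p ∧ s))):
1. ¬(◇◇(¬r ∨ (¬p ∧ s)) → ◇(¬r ∨ (¬p ∧ s))), 0
2. ◇◇(¬r ∨ (¬p ∧ s)), 0   [¬→-rule on 1]
3. ¬◇(¬r ∨ (¬p ∧ s)), 0   [¬→-rule on 1]
4. ¬(¬r ∨ (¬p ∧ s)), 0   [¬◇-rule on 3 via 0R0]
5. r, 0   [¬∨-rule on 4]
6. ¬(¬p ∧ s), 0   [¬∨-rule on 4]
7. ¬s, 0   [¬∧-rule on 6 (branches; this branch)]
8. ◇(¬r ∨ (¬p ∧ s)), 1   [◇-rule on 2: fresh world 1, 0R1]
9. ¬(¬r ∨ (¬p ∧ s)), 1   [¬◇-rule on 3 via 0R1]
10. r, 1   [¬∨-rule on 9]
11. ¬(¬p ∧ s), 1   [¬∨-rule on 9]
12. ¬s, 1   [¬∧-rule on 11 (branches; this branch)]
13. ¬r ∨ (¬p ∧ s), 2   [◇-rule on 8: fresh world 2, 1R2]
14. ¬p ∧ s, 2   [∨-rule on 13 (branches; this branch)]
15. ¬p, 2   [∧-rule on 14]
16. s, 2   [∧-rule on 14]
Accessibility: 0R0, 0R1, 1R0, 1R1, 1R2, 2R1, 2R2
The negation has an open branch (countermodel exists).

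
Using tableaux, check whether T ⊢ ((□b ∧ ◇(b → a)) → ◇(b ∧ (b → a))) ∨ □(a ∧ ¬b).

Valid in T

Tableau for the negation ¬(((□b ∧ ◇(b → a)) → ◇(b ∧ (b → a))) ∨ □(a ∧ ¬b)):
1. ¬(((□b ∧ ◇(b → a)) → ◇(b ∧ (b → a))) ∨ □(a ∧ ¬b)), 0
2. ¬((□b ∧ ◇(b → a)) → ◇(b ∧ (b → a))), 0
3. ¬□(a ∧ ¬b), 0
4. □b ∧ ◇(b → a), 0
5. ¬◇(b ∧ (b → a)), 0
6. □b, 0
7. ◇(b → a), 0
8. ¬(b ∧ (b → a)), 0
9. b, 0
10. ¬(b → a), 0
11. ¬a, 0
12. ¬(a ∧ ¬b), 1
13. ¬(b ∧ (b → a)), 1
14. b, 1
15. ¬(b → a), 1
16. ¬a, 1
17. b → a, 2
18. ¬(b ∧ (b → a)), 2
19. b, 2
20. a, 2
21. ¬(b → a), 2
22. ¬a, 2
Accessibility: 0R0, 0R1, 0R2, 1R1, 2R2
Branch closes: a and ¬a both at 2.
All branches of the negation close; one closing branch shown above.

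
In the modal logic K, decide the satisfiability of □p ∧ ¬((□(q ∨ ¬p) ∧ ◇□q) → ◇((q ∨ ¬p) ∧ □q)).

Unsatisfiable

1. □p ∧ ¬((□(q ∨ ¬p) ∧ ◇□q) → ◇((q ∨ ¬p) ∧ □q)), w0
2. □p, w0
3. ¬((□(q ∨ ¬p) ∧ ◇□q) → ◇((q ∨ ¬p) ∧ □q)), w0
4. □(q ∨ ¬p) ∧ ◇□q, w0
5. ¬◇((q ∨ ¬p) ∧ □q), w0
6. □(q ∨ ¬p), w0
7. ◇□q, w0
8. □q, w1
9. p, w1
10. ¬((q ∨ ¬p) ∧ □q), w1
11. q ∨ ¬p, w1
12. ¬□q, w1
13. q, w1
14. ¬q, w2
15. q, w2
Accessibility: w0Rw1, w1Rw2
Branch closes: q and ¬q both at w2.
Every branch closes; the branch above is one of them.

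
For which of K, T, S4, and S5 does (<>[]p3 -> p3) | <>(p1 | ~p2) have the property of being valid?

S5-tableau for the negation ~((<>[]p3 -> p3) | <>(p1 | ~p2)):
1. ~((<>[]p3 -> p3) | <>(p1 | ~p2)), w0
2. ~(<>[]p3 -> p3), w0   [~|-rule on 1]
3. ~<>(p1 | ~p2), w0   [~|-rule on 1]
4. <>[]p3, w0   [~->-rule on 2]
5. ~p3, w0   [~->-rule on 2]
6. ~(p1 | ~p2), w0   [~<>-rule on 3 via w0Rw0]
7. ~p1, w0   [~|-rule on 6]
8. p2, w0   [~|-rule on 6]
9. []p3, w1   [<>-rule on 4: fresh world w1, w0Rw1]
10. ~(p1 | ~p2), w1   [~<>-rule on 3 via w0Rw1]
11. ~p1, w1   [~|-rule on 10]
12. p2, w1   [~|-rule on 10]
13. p3, w0   [[]-rule on 9 via w1Rw0]
Accessibility: w0Rw0, w0Rw1, w1Rw0, w1Rw1
Branch closes: p3 and ~p3 both at w0.
Every branch closes (one shown): valid in S5.
S4-tableau for the negation ~((<>[]p3 -> p3) | <>(p1 | ~p2)):
1. ~((<>[]p3 -> p3) | <>(p1 | ~p2)), w0
2. ~(<>[]p3 -> p3), w0   [~|-rule on 1]
3. ~<>(p1 | ~p2), w0   [~|-rule on 1]
4. <>[]p3, w0   [~->-rule on 2]
5. ~p3, w0   [~->-rule on 2]
6. ~(p1 | ~p2), w0   [~<>-rule on 3 via w0Rw0]
7. ~p1, w0   [~|-rule on 6]
8. p2, w0   [~|-rule on 6]
9. []p3, w1   [<>-rule on 4: fresh world w1, w0Rw1]
10. ~(p1 | ~p2), w1   [~<>-rule on 3 via w0Rw1]
11. ~p1, w1   [~|-rule on 10]
12. p2, w1   [~|-rule on 10]
13. p3, w1   [[]-rule on 9 via w1Rw1]
Accessibility: w0Rw0, w0Rw1, w1Rw1
Complete open branch: countermodel on an S4-frame, so not valid in S4, nor in K, T (the same frame is also a K-frame and a T-frame).

S5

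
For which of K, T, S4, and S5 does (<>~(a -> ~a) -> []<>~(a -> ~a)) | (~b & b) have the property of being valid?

S4-tableau for the negation ~((<>~(a -> ~a) -> []<>~(a -> ~a)) | (~b & b)):
1. ~((<>~(a -> ~a) -> []<>~(a -> ~a)) | (~b & b)), w0
2. ~(<>~(a -> ~a) -> []<>~(a -> ~a)), w0
3. ~(~b & b), w0
4. <>~(a -> ~a), w0
5. ~[]<>~(a -> ~a), w0
6. ~b, w0
7. ~(a -> ~a), w1
8. a, w1
9. ~<>~(a -> ~a), w2
10. a -> ~a, w2
11. ~a, w2
Accessibility: w0Rw0, w0Rw1, w0Rw2, w1Rw1, w2Rw2
Complete open branch: countermodel on an S4-frame, so not valid in S4, nor in K, T (the same frame is also a K-frame and a T-frame).
S5-tableau for the negation ~((<>~(a -> ~a) -> []<>~(a -> ~a)) | (~b & b)):
1. ~((<>~(a -> ~a) -> []<>~(a -> ~a)) | (~b & b)), w0
2. ~(<>~(a -> ~a) -> []<>~(a -> ~a)), w0
3. ~(~b & b), w0
4. <>~(a -> ~a), w0
5. ~[]<>~(a -> ~a), w0
6. ~b, w0
7. ~(a -> ~a), w1
8. a, w1
9. ~<>~(a -> ~a), w2
10. a -> ~a, w0
11. a -> ~a, w1
12. a -> ~a, w2
13. ~a, w0
14. ~a, w1
Accessibility: w0Rw0, w0Rw1, w0Rw2, w1Rw0, w1Rw1, w1Rw2, w2Rw0, w2Rw1, w2Rw2
Branch closes: a and ~a both at w1.
Every branch closes (one shown): valid in S5.

S5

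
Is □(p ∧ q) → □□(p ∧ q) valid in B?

Invalid (countermodel exists)

Tableau for the negation ¬(□(p ∧ q) → □□(p ∧ q)):
1. ¬(□(p ∧ q) → □□(p ∧ q)), w0
2. □(p ∧ q), w0
3. ¬□□(p ∧ q), w0
4. p ∧ q, w0
5. p, w0
6. q, w0
7. ¬□(p ∧ q), w1
8. p ∧ q, w1
9. p, w1
10. q, w1
11. ¬(p ∧ q), w2
12. ¬q, w2
Accessibility: w0Rw0, w0Rw1, w1Rw0, w1Rw1, w1Rw2, w2Rw1, w2Rw2
The negation has an open branch (countermodel exists).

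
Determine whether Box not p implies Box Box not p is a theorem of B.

Invalid (countermodel exists)

Tableau for the negation not (Box not p implies Box Box not p):
1. not (Box not p implies Box Box not p), w0
2. Box not p, w0   [neg-implies-rule on 1]
3. not Box Box not p, w0   [neg-implies-rule on 1]
4. not p, w0   [Box-rule on 2 via w0Rw0]
5. not Box not p, w1   [neg-Box-rule on 3: fresh world w1, w0Rw1]
6. not p, w1   [Box-rule on 2 via w0Rw1]
7. p, w2   [neg-Box-rule on 5: fresh world w2, w1Rw2]
Accessibility: w0Rw0, w0Rw1, w1Rw0, w1Rw1, w1Rw2, w2Rw1, w2Rw2
The negation has an open branch (countermodel exists).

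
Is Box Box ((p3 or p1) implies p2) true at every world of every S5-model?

Not valid

Tableau for the negation not Box Box ((p3 or p1) implies p2):
1. not Box Box ((p3 or p1) implies p2), w0
2. not Box ((p3 or p1) implies p2), w1
3. not ((p3 or p1) implies p2), w2
4. p3 or p1, w2
5. not p2, w2
6. p1, w2
Accessibility: w0Rw0, w0Rw1, w0Rw2, w1Rw0, w1Rw1, w1Rw2, w2Rw0, w2Rw1, w2Rw2
The negation has an open branch (countermodel exists).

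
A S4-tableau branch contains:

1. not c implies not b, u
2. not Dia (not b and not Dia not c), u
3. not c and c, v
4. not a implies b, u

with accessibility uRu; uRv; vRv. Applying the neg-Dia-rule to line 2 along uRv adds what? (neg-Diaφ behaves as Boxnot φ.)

not (not b and not Dia not c), v

neg-Diaφ behaves as Boxnot φ: propagate the negated body to each accessible world.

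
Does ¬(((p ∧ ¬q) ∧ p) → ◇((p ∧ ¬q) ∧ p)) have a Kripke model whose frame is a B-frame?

1. ¬(((p ∧ ¬q) ∧ p) → ◇((p ∧ ¬q) ∧ p)), 0
2. (p ∧ ¬q) ∧ p, 0
3. ¬◇((p ∧ ¬q) ∧ p), 0
4. p ∧ ¬q, 0
5. p, 0
6. ¬q, 0
7. ¬((p ∧ ¬q) ∧ p), 0
8. ¬(p ∧ ¬q), 0
9. q, 0
Accessibility: 0R0
Branch closes: q and ¬q both at 0.
All branches of the tableau close; one closing branch shown above.

No, unsatisfiable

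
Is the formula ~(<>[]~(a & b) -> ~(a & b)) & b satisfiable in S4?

1. ~(<>[]~(a & b) -> ~(a & b)) & b, u
2. ~(<>[]~(a & b) -> ~(a & b)), u   [&-rule on 1]
3. b, u   [&-rule on 1]
4. <>[]~(a & b), u   [~->-rule on 2]
5. a & b, u   [~->-rule on 2]
6. a, u   [&-rule on 5]
7. []~(a & b), v   [<>-rule on 4: fresh world v, uRv]
8. ~(a & b), v   [[]-rule on 7 via vRv]
9. ~b, v   [~&-rule on 8 (branches; this branch)]
Accessibility: uRu, uRv, vRv

Yes, satisfiable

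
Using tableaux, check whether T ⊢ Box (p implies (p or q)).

Tableau for the negation not Box (p implies (p or q)):
1. not Box (p implies (p or q)), u
2. not (p implies (p or q)), v
3. p, v
4. not (p or q), v
5. not p, v
6. not q, v
Accessibility: uRu, uRv, vRv
Branch closes: p and not p both at v.
Every branch of the negation's tableau closes; the branch above is one of them.

Valid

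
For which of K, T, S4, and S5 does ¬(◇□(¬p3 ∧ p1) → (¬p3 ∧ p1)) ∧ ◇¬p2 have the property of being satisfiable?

K, T, S4

S5-tableau for the formula:
1. ¬(◇□(¬p3 ∧ p1) → (¬p3 ∧ p1)) ∧ ◇¬p2, 0
2. ¬(◇□(¬p3 ∧ p1) → (¬p3 ∧ p1)), 0   [∧-rule on 1]
3. ◇¬p2, 0   [∧-rule on 1]
4. ◇□(¬p3 ∧ p1), 0   [¬→-rule on 2]
5. ¬(¬p3 ∧ p1), 0   [¬→-rule on 2]
6. ¬p1, 0   [¬∧-rule on 5 (branches; this branch)]
7. ¬p2, 1   [◇-rule on 3: fresh world 1, 0R1]
8. □(¬p3 ∧ p1), 2   [◇-rule on 4: fresh world 2, 0R2]
9. ¬p3 ∧ p1, 0   [□-rule on 8 via 2R0]
10. ¬p3, 0   [∧-rule on 9]
11. p1, 0   [∧-rule on 9]
Accessibility: 0R0, 0R1, 0R2, 1R0, 1R1, 1R2, 2R0, 2R1, 2R2
Branch closes: p1 and ¬p1 both at 0.
Every branch closes (one shown): unsatisfiable in S5.
S4-tableau for the formula:
1. ¬(◇□(¬p3 ∧ p1) → (¬p3 ∧ p1)) ∧ ◇¬p2, 0
2. ¬(◇□(¬p3 ∧ p1) → (¬p3 ∧ p1)), 0   [∧-rule on 1]
3. ◇¬p2, 0   [∧-rule on 1]
4. ◇□(¬p3 ∧ p1), 0   [¬→-rule on 2]
5. ¬(¬p3 ∧ p1), 0   [¬→-rule on 2]
6. ¬p1, 0   [¬∧-rule on 5 (branches; this branch)]
7. ¬p2, 1   [◇-rule on 3: fresh world 1, 0R1]
8. □(¬p3 ∧ p1), 2   [◇-rule on 4: fresh world 2, 0R2]
9. ¬p3 ∧ p1, 2   [□-rule on 8 via 2R2]
10. ¬p3, 2   [∧-rule on 9]
11. p1, 2   [∧-rule on 9]
Accessibility: 0R0, 0R1, 0R2, 1R1, 2R2
Complete open branch: satisfiable in S4, hence also in K, T (this S4-model is also a K-model and a T-model).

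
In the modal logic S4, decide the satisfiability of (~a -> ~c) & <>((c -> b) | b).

1. (~a -> ~c) & <>((c -> b) | b), w0
2. ~a -> ~c, w0   [&-rule on 1]
3. <>((c -> b) | b), w0   [&-rule on 1]
4. ~c, w0   [->-rule on 2 (branches; this branch)]
5. (c -> b) | b, w1   [<>-rule on 3: fresh world w1, w0Rw1]
6. b, w1   [|-rule on 5 (branches; this branch)]
Accessibility: w0Rw0, w0Rw1, w1Rw1

Satisfiable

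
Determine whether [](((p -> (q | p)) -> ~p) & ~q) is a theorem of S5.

No, not valid

Tableau for the negation ~[](((p -> (q | p)) -> ~p) & ~q):
1. ~[](((p -> (q | p)) -> ~p) & ~q), u
2. ~(((p -> (q | p)) -> ~p) & ~q), v
3. q, v
Accessibility: uRu, uRv, vRu, vRv
The negation has an open branch (countermodel exists).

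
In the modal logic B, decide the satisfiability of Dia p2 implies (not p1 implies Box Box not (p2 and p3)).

Satisfiable (open branch found)

1. Dia p2 implies (not p1 implies Box Box not (p2 and p3)), w0
2. not p1 implies Box Box not (p2 and p3), w0
3. Box Box not (p2 and p3), w0
4. Box not (p2 and p3), w0
5. not (p2 and p3), w0
6. not p3, w0
Accessibility: w0Rw0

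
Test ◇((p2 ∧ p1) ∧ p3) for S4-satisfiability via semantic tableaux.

Satisfiable

1. ◇((p2 ∧ p1) ∧ p3), w0
2. (p2 ∧ p1) ∧ p3, w1   [◇-rule on 1: fresh world w1, w0Rw1]
3. p2 ∧ p1, w1   [∧-rule on 2]
4. p3, w1   [∧-rule on 2]
5. p2, w1   [∧-rule on 3]
6. p1, w1   [∧-rule on 3]
Accessibility: w0Rw0, w0Rw1, w1Rw1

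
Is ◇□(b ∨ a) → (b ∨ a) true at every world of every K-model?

Not valid

Tableau for the negation ¬(◇□(b ∨ a) → (b ∨ a)):
1. ¬(◇□(b ∨ a) → (b ∨ a)), 0
2. ◇□(b ∨ a), 0
3. ¬(b ∨ a), 0
4. ¬b, 0
5. ¬a, 0
6. □(b ∨ a), 1
Accessibility: 0R1
The negation has an open branch (countermodel exists).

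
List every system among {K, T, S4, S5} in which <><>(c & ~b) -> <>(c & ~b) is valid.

S4-tableau for the negation ~(<><>(c & ~b) -> <>(c & ~b)):
1. ~(<><>(c & ~b) -> <>(c & ~b)), 0
2. <><>(c & ~b), 0   [~->-rule on 1]
3. ~<>(c & ~b), 0   [~->-rule on 1]
4. ~(c & ~b), 0   [~<>-rule on 3 via 0R0]
5. b, 0   [~&-rule on 4 (branches; this branch)]
6. <>(c & ~b), 1   [<>-rule on 2: fresh world 1, 0R1]
7. ~(c & ~b), 1   [~<>-rule on 3 via 0R1]
8. b, 1   [~&-rule on 7 (branches; this branch)]
9. c & ~b, 2   [<>-rule on 6: fresh world 2, 1R2]
10. c, 2   [&-rule on 9]
11. ~b, 2   [&-rule on 9]
12. ~(c & ~b), 2   [~<>-rule on 3 via 0R2]
13. b, 2   [~&-rule on 12 (branches; this branch)]
Accessibility: 0R0, 0R1, 0R2, 1R1, 1R2, 2R2
Branch closes: b and ~b both at 2.
Every branch closes (one shown): valid in S4, hence also in S5 (every theorem of S4 is a theorem of S5).
T-tableau for the negation ~(<><>(c & ~b) -> <>(c & ~b)):
1. ~(<><>(c & ~b) -> <>(c & ~b)), 0
2. <><>(c & ~b), 0   [~->-rule on 1]
3. ~<>(c & ~b), 0   [~->-rule on 1]
4. ~(c & ~b), 0   [~<>-rule on 3 via 0R0]
5. b, 0   [~&-rule on 4 (branches; this branch)]
6. <>(c & ~b), 1   [<>-rule on 2: fresh world 1, 0R1]
7. ~(c & ~b), 1   [~<>-rule on 3 via 0R1]
8. b, 1   [~&-rule on 7 (branches; this branch)]
9. c & ~b, 2   [<>-rule on 6: fresh world 2, 1R2]
10. c, 2   [&-rule on 9]
11. ~b, 2   [&-rule on 9]
Accessibility: 0R0, 0R1, 1R1, 1R2, 2R2
Complete open branch: countermodel on a T-frame, so not valid in T, nor in K (the same frame is also a K-frame).

S4, S5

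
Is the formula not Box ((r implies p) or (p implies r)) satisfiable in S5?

Unsatisfiable

1. not Box ((r implies p) or (p implies r)), w0
2. not ((r implies p) or (p implies r)), w1
3. not (r implies p), w1
4. not (p implies r), w1
5. r, w1
6. not p, w1
7. p, w1
8. not r, w1
Accessibility: w0Rw0, w0Rw1, w1Rw0, w1Rw1
Branch closes: p and not p both at w1.
(One branch shown.) All branches close.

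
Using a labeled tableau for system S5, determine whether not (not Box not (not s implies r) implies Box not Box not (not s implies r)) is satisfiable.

Unsatisfiable (every branch closes)

1. not (not Box not (not s implies r) implies Box not Box not (not s implies r)), u
2. not Box not (not s implies r), u   [neg-implies-rule on 1]
3. not Box not Box not (not s implies r), u   [neg-implies-rule on 1]
4. not s implies r, v   [neg-Box-rule on 2: fresh world v, uRv]
5. r, v   [implies-rule on 4 (branches; this branch)]
6. Box not (not s implies r), w   [neg-Box-rule on 3: fresh world w, uRw]
7. not (not s implies r), u   [Box-rule on 6 via wRu]
8. not s, u   [neg-implies-rule on 7]
9. not r, u   [neg-implies-rule on 7]
10. not (not s implies r), v   [Box-rule on 6 via wRv]
11. not s, v   [neg-implies-rule on 10]
12. not r, v   [neg-implies-rule on 10]
Accessibility: uRu, uRv, uRw, vRu, vRv, vRw, wRu, wRv, wRw
Branch closes: r and not r both at v.
All branches of the tableau close; one closing branch shown above.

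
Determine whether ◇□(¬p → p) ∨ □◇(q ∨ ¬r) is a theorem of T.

Tableau for the negation ¬(◇□(¬p → p) ∨ □◇(q ∨ ¬r)):
1. ¬(◇□(¬p → p) ∨ □◇(q ∨ ¬r)), w0
2. ¬◇□(¬p → p), w0
3. ¬□◇(q ∨ ¬r), w0
4. ¬□(¬p → p), w0
5. ¬◇(q ∨ ¬r), w1
6. ¬□(¬p → p), w1
7. ¬(q ∨ ¬r), w1
8. ¬q, w1
9. r, w1
10. ¬(¬p → p), w2
11. ¬p, w2
12. ¬□(¬p → p), w2
13. ¬(¬p → p), w3
14. ¬p, w3
15. ¬(q ∨ ¬r), w3
16. ¬q, w3
17. r, w3
18. ¬(¬p → p), w4
19. ¬p, w4
Accessibility: w0Rw0, w0Rw1, w0Rw2, w1Rw1, w1Rw3, w2Rw2, w2Rw4, w3Rw3, w4Rw4
The negation has an open branch (countermodel exists).

No, not valid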